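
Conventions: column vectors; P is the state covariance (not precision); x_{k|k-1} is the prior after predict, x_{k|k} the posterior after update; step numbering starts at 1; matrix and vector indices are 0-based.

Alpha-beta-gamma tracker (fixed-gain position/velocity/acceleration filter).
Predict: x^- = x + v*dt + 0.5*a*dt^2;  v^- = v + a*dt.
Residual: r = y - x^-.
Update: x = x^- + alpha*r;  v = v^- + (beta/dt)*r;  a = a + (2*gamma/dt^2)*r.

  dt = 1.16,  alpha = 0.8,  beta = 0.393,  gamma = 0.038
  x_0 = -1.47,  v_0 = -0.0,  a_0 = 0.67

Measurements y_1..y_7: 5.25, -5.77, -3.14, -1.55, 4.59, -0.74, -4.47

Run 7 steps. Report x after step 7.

x_post = -3.1435

step 1: x_pred=-1.0192  r=6.2692  x^+=3.9962  v^+=2.9012  a^+=1.0241
step 2: x_pred=8.0505  r=-13.8205  x^+=-3.0059  v^+=-0.5932  a^+=0.2435
step 3: x_pred=-3.5302  r=0.3902  x^+=-3.2180  v^+=-0.1785  a^+=0.2655
step 4: x_pred=-3.2465  r=1.6965  x^+=-1.8893  v^+=0.7042  a^+=0.3614
step 5: x_pred=-0.8293  r=5.4193  x^+=3.5061  v^+=2.9594  a^+=0.6674
step 6: x_pred=7.3881  r=-8.1281  x^+=0.8856  v^+=0.9799  a^+=0.2084
step 7: x_pred=2.1625  r=-6.6325  x^+=-3.1435  v^+=-1.0255  a^+=-0.1662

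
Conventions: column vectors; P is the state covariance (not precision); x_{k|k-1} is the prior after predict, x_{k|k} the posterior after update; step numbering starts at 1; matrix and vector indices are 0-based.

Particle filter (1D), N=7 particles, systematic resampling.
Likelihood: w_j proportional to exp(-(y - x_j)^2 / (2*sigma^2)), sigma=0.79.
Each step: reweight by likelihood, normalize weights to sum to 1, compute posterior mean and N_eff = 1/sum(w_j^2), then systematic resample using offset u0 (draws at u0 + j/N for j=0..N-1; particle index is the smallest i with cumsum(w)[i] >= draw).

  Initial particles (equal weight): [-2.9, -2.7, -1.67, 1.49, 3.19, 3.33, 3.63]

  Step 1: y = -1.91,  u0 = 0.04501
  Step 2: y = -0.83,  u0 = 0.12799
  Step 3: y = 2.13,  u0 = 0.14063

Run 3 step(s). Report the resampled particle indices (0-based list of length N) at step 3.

resampled_idx = [0, 1, 2, 3, 4, 5, 6]

step 1: w=[0.2260, 0.3006, 0.4733, 0.0000, 0.0000, 0.0000, 0.0000]  mean=-2.2575  Neff=2.7362  idx=[0, 0, 1, 1, 2, 2, 2]
step 2: w=[0.0171, 0.0171, 0.0321, 0.0321, 0.3005, 0.3005, 0.3005]  mean=-1.7782  Neff=3.6548  idx=[4, 4, 5, 5, 5, 6, 6]
step 3: w=[0.1429, 0.1429, 0.1429, 0.1429, 0.1429, 0.1429, 0.1429]  mean=-1.6700  Neff=7.0000  idx=[0, 1, 2, 3, 4, 5, 6]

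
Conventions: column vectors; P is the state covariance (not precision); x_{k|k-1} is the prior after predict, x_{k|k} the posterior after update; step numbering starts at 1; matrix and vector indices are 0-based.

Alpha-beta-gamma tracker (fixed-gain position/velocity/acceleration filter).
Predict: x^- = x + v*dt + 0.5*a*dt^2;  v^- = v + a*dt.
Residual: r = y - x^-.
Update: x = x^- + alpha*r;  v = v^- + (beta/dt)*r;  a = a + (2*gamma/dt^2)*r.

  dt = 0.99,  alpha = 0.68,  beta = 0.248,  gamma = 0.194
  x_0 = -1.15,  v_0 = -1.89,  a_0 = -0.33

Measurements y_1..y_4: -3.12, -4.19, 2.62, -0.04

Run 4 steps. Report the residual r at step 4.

resid = -1.9270

step 1: x_pred=-3.1828  r=0.0628  x^+=-3.1401  v^+=-2.2010  a^+=-0.3051
step 2: x_pred=-5.4686  r=1.2786  x^+=-4.5991  v^+=-2.1828  a^+=0.2010
step 3: x_pred=-6.6616  r=9.2816  x^+=-0.3501  v^+=0.3413  a^+=3.8754
step 4: x_pred=1.8870  r=-1.9270  x^+=0.5766  v^+=3.6953  a^+=3.1126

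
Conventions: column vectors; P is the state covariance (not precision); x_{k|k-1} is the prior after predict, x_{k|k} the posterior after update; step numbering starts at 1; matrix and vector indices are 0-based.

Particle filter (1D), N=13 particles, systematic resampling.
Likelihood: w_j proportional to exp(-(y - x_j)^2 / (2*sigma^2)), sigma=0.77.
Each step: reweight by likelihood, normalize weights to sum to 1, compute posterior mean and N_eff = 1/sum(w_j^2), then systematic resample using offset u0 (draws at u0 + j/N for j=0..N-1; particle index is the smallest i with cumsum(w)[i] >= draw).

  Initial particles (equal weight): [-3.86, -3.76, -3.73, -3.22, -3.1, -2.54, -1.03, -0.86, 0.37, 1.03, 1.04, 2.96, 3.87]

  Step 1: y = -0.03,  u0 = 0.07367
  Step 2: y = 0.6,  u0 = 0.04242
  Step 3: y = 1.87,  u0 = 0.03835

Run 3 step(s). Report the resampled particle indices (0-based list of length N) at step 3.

step 1: w=[0.0000, 0.0000, 0.0000, 0.0001, 0.0001, 0.0019, 0.1631, 0.2120, 0.3312, 0.1470, 0.1444, 0.0002, 0.0000]  mean=0.0689  Neff=4.4697  idx=[6, 6, 7, 7, 8, 8, 8, 8, 8, 9, 9, 10, 10]
step 2: w=[0.0122, 0.0122, 0.0190, 0.0190, 0.1095, 0.1095, 0.1095, 0.1095, 0.1095, 0.0979, 0.0979, 0.0972, 0.0972]  mean=0.5488  Neff=10.0979  idx=[2, 4, 5, 5, 6, 7, 8, 8, 9, 10, 11, 11, 12]
step 3: w=[0.0005, 0.0391, 0.0391, 0.0391, 0.0391, 0.0391, 0.0391, 0.0391, 0.1439, 0.1439, 0.1459, 0.1459, 0.1459]  mean=0.8527  Neff=8.6183  idx=[1, 3, 5, 7, 8, 9, 9, 10, 10, 11, 11, 12, 12]

resampled_idx = [1, 3, 5, 7, 8, 9, 9, 10, 10, 11, 11, 12, 12]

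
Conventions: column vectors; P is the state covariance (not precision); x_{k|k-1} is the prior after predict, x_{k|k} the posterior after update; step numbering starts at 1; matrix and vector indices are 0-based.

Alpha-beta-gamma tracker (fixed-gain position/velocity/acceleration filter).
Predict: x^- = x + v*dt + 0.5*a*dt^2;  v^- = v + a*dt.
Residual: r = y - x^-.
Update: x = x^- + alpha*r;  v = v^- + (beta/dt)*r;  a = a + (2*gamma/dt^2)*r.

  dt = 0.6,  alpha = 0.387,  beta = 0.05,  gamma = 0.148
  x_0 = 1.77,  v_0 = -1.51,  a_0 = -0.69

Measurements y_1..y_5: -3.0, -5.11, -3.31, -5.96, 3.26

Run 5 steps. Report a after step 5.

a_post = 15.9595

step 1: x_pred=0.7398  r=-3.7398  x^+=-0.7075  v^+=-2.2357  a^+=-3.7649
step 2: x_pred=-2.7266  r=-2.3834  x^+=-3.6490  v^+=-4.6932  a^+=-5.7246
step 3: x_pred=-7.4953  r=4.1853  x^+=-5.8756  v^+=-7.7792  a^+=-2.2834
step 4: x_pred=-10.9542  r=4.9942  x^+=-9.0214  v^+=-8.7331  a^+=1.8230
step 5: x_pred=-13.9331  r=17.1931  x^+=-7.2794  v^+=-6.2065  a^+=15.9595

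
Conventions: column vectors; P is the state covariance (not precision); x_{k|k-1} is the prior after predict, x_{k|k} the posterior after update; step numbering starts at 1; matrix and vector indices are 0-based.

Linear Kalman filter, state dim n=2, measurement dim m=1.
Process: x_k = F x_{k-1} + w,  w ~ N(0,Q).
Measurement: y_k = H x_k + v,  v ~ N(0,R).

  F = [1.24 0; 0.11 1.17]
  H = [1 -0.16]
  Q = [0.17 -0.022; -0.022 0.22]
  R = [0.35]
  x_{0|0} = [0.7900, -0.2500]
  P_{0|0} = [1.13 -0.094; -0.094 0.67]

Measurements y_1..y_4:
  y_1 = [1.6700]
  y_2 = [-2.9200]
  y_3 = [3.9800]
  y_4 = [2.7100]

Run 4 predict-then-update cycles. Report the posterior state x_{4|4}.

step 1: x^-=[0.9796, -0.2056]  P^-=[1.9075 -0.0042; -0.0042 1.1266]  S=[2.2877]  K=[0.8341; -0.0807]  nu=[0.6575]  x^+=[1.5280, -0.2586]  P^+=[0.3159 0.1497; 0.1497 1.1118]
step 2: x^-=[1.8948, -0.1345]  P^-=[0.6557 0.2382; 0.2382 1.7842]  S=[0.9751]  K=[0.6333; -0.0485]  nu=[-4.8363]  x^+=[-1.1682, 0.0999]  P^+=[0.2646 0.2681; 0.2681 1.7819]
step 3: x^-=[-1.4485, -0.0116]  P^-=[0.5768 0.4031; 0.4031 2.7315]  S=[0.8677]  K=[0.5904; -0.0391]  nu=[5.4267]  x^+=[1.7553, -0.2238]  P^+=[0.2743 0.4231; 0.4231 2.7302]
step 4: x^-=[2.1766, -0.0687]  P^-=[0.5918 0.6293; 0.6293 4.0696]  S=[0.8446]  K=[0.5815; -0.0258]  nu=[0.5224]  x^+=[2.4804, -0.0822]  P^+=[0.3062 0.6420; 0.6420 4.0690]

x_post = [2.4804, -0.0822]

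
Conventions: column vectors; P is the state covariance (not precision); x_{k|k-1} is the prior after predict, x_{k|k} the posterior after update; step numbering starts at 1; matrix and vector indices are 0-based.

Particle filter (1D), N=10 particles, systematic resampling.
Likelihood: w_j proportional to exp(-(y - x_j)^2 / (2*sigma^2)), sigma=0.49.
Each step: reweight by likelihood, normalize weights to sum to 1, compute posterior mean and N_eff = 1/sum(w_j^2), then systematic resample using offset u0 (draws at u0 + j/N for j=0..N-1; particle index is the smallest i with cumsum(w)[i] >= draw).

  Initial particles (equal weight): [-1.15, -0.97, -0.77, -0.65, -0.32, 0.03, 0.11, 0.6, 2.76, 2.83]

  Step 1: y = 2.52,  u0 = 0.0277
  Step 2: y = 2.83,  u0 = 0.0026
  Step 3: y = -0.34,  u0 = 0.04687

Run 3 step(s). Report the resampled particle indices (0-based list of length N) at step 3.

step 1: w=[0.0000, 0.0000, 0.0000, 0.0000, 0.0000, 0.0000, 0.0000, 0.0003, 0.5199, 0.4798]  mean=2.7930  Neff=1.9979  idx=[8, 8, 8, 8, 8, 9, 9, 9, 9, 9]
step 2: w=[0.0995, 0.0995, 0.0995, 0.0995, 0.0995, 0.1005, 0.1005, 0.1005, 0.1005, 0.1005]  mean=2.7952  Neff=9.9997  idx=[0, 1, 2, 3, 4, 5, 6, 7, 8, 9]
step 3: w=[0.1428, 0.1428, 0.1428, 0.1428, 0.1428, 0.0572, 0.0572, 0.0572, 0.0572, 0.0572]  mean=2.7800  Neff=8.4540  idx=[0, 1, 1, 2, 3, 3, 4, 5, 7, 9]

resampled_idx = [0, 1, 1, 2, 3, 3, 4, 5, 7, 9]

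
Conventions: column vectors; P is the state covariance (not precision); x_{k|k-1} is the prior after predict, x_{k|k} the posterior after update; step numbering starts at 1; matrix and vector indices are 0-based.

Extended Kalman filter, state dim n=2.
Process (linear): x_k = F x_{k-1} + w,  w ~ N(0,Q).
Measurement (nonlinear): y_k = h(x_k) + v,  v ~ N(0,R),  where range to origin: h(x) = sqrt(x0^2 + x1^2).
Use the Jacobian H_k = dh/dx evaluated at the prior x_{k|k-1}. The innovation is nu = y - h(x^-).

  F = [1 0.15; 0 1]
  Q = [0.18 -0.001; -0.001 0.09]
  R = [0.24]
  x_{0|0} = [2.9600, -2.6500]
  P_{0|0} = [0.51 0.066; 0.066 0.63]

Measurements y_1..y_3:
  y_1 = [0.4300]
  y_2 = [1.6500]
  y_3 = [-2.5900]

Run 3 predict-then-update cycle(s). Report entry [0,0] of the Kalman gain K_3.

K[0,0] = 0.3431

step 1: x^-=[2.5625, -2.6500]  P^-=[0.7240 0.1595; 0.1595 0.7200]  H_jac=[0.6951 -0.7189]  S=[0.8025]  K=[0.4842; -0.5068]  nu=[-3.2563]  x^+=[0.9857, -0.9997]  P^+=[0.5358 0.3564; 0.3564 0.5139]
step 2: x^-=[0.8357, -0.9997]  P^-=[0.8343 0.4325; 0.4325 0.6039]  H_jac=[0.6414 -0.7672]  S=[0.5130]  K=[0.3962; -0.3624]  nu=[0.3470]  x^+=[0.9732, -1.1254]  P^+=[0.7538 0.5062; 0.5062 0.5365]
step 3: x^-=[0.8044, -1.1254]  P^-=[1.0977 0.5857; 0.5857 0.6265]  H_jac=[0.5815 -0.8136]  S=[0.4717]  K=[0.3431; -0.3586]  nu=[-3.9733]  x^+=[-0.5587, 0.2993]  P^+=[1.0422 0.6437; 0.6437 0.5659]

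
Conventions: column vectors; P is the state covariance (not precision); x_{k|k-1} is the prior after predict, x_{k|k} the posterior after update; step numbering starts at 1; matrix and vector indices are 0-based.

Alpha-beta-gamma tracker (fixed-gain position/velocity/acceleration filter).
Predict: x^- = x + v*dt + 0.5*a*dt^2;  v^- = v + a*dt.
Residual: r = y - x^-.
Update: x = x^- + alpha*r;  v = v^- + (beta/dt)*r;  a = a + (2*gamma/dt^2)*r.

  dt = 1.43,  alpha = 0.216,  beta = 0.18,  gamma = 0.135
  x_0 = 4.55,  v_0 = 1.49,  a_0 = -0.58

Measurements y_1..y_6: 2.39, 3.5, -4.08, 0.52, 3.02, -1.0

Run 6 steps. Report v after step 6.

v_post = -0.4796

step 1: x_pred=6.0877  r=-3.6977  x^+=5.2890  v^+=0.1952  a^+=-1.0682
step 2: x_pred=4.4758  r=-0.9758  x^+=4.2651  v^+=-1.4552  a^+=-1.1971
step 3: x_pred=0.9601  r=-5.0401  x^+=-0.1285  v^+=-3.8015  a^+=-1.8625
step 4: x_pred=-7.4690  r=7.9890  x^+=-5.7434  v^+=-5.4593  a^+=-0.8077
step 5: x_pred=-14.3760  r=17.3960  x^+=-10.6185  v^+=-4.4246  a^+=1.4892
step 6: x_pred=-15.4231  r=14.4231  x^+=-12.3077  v^+=-0.4796  a^+=3.3936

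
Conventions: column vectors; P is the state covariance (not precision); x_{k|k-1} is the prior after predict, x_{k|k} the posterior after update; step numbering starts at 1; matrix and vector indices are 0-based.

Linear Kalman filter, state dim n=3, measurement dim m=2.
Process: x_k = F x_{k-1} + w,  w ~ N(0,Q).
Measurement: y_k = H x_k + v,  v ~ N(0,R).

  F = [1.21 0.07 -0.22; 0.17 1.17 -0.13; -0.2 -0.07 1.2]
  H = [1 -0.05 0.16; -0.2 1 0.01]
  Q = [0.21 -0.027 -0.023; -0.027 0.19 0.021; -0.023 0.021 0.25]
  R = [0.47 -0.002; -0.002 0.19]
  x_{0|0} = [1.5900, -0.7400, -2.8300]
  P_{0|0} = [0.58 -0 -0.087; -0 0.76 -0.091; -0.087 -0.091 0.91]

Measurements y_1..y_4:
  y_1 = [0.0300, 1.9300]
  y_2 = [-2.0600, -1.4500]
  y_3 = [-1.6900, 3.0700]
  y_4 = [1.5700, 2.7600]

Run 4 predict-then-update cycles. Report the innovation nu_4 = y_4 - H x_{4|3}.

innov = [2.0527, 0.2363]

step 1: x^-=[2.4947, -0.2276, -3.6622]  P^-=[1.1561 0.2218 -0.5465; 0.2218 1.2940 -0.3515; -0.5465 -0.3515 1.6444]  S=[1.4800 -0.1153; -0.1153 1.4369]  K=[0.7183 0.0473; 0.1366 0.8782; -0.1931 -0.1726]  nu=[-1.8901, 2.6932]  x^+=[1.2644, 1.8795, -3.7622]  P^+=[0.3972 0.0904 -0.3449; 0.0904 0.1858 -0.1169; -0.3449 -0.1169 1.5541]
step 2: x^-=[2.4892, 2.9030, -4.8990]  P^-=[1.0702 0.3418 -1.0668; 0.3418 0.5689 -0.5170; -1.0668 -0.5170 2.6924]  S=[1.2433 0.0460; 0.0460 0.6592]  K=[0.7050 0.1284; 0.1581 0.7405; -0.4765 -0.3864]  nu=[-3.6202, -3.8062]  x^+=[-0.5517, -0.4876, -1.7033]  P^+=[0.4331 0.1156 -0.6011; 0.1156 0.1656 -0.2156; -0.6011 -0.2156 2.2947]
step 3: x^-=[-0.3269, -0.4428, -1.8994]  P^-=[1.3022 0.4808 -1.6665; 0.4808 0.6062 -0.8367; -1.6665 -0.8367 3.9005]  S=[1.3056 0.1023; 0.1023 0.6463]  K=[0.7595 0.1949; 0.1840 0.7471; -0.7190 -0.6046]  nu=[-1.0813, 3.4665]  x^+=[-0.4724, 1.9480, -3.2179]  P^+=[0.4943 0.1425 -0.8161; 0.1425 0.1731 -0.3057; -0.8161 -0.3057 2.9003]
step 4: x^-=[0.2727, 2.6172, -3.9034]  P^-=[1.5429 0.6156 -2.1744; 0.6156 0.6761 -1.1171; -2.1744 -1.1171 4.8941]  S=[1.4004 0.1549; 0.1549 0.6684]  K=[0.8048 0.2404; 0.2034 0.7634; -0.8712 -0.7456]  nu=[2.0527, 0.2363]  x^+=[1.9815, 3.2152, -5.8679]  P^+=[0.5374 0.1610 -0.9474; 0.1610 0.1805 -0.3620; -0.9474 -0.3620 3.2584]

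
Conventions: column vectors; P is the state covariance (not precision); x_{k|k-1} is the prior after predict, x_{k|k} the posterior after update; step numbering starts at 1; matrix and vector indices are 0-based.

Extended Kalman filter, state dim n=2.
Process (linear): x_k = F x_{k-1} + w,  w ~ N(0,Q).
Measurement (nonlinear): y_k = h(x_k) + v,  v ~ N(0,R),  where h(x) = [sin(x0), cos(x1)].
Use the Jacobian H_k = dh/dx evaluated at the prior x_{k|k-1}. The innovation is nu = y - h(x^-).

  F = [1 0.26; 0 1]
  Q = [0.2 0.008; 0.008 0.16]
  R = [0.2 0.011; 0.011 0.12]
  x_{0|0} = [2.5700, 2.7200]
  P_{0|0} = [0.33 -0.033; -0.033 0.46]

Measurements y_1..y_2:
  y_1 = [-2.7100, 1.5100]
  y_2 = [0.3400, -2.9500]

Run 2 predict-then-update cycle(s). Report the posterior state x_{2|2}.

x_post = [6.4993, 2.4399]

step 1: x^-=[3.2772, 2.7200]  P^-=[0.5439 0.0946; 0.0946 0.6200]  H_jac=[-0.9908 0.0000; 0.0000 -0.4092]  S=[0.7340 0.0494; 0.0494 0.2238]  K=[-0.7335 -0.0112; -0.0523 -1.1220]  nu=[-2.5748, 2.4224]  x^+=[5.1387, 0.1365]  P^+=[0.1482 0.0230; 0.0230 0.3304]
step 2: x^-=[5.1742, 0.1365]  P^-=[0.3825 0.1169; 0.1169 0.4904]  H_jac=[0.4456 0.0000; 0.0000 -0.1361]  S=[0.2759 0.0039; 0.0039 0.1291]  K=[0.6196 -0.1420; 0.1962 -0.5230]  nu=[1.2353, -3.9407]  x^+=[6.4993, 2.4399]  P^+=[0.2746 0.0752; 0.0752 0.4453]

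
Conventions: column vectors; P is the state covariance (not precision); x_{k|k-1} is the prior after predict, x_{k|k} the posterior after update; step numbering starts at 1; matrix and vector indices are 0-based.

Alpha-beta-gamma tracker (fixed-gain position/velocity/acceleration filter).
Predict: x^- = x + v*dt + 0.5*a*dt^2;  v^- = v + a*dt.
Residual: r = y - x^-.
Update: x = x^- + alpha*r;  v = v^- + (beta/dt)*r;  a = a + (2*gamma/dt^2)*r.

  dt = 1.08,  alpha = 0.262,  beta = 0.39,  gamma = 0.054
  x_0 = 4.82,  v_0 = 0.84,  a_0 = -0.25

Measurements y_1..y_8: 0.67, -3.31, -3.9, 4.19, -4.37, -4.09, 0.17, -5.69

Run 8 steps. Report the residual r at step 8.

step 1: x_pred=5.5814  r=-4.9114  x^+=4.2946  v^+=-1.2036  a^+=-0.7048
step 2: x_pred=2.5838  r=-5.8938  x^+=1.0396  v^+=-4.0930  a^+=-1.2505
step 3: x_pred=-4.1101  r=0.2101  x^+=-4.0551  v^+=-5.3676  a^+=-1.2310
step 4: x_pred=-10.5701  r=14.7601  x^+=-6.7029  v^+=-1.3671  a^+=0.1357
step 5: x_pred=-8.1003  r=3.7303  x^+=-7.1230  v^+=0.1264  a^+=0.4810
step 6: x_pred=-6.7059  r=2.6159  x^+=-6.0205  v^+=1.5906  a^+=0.7233
step 7: x_pred=-3.8809  r=4.0509  x^+=-2.8195  v^+=3.8345  a^+=1.0983
step 8: x_pred=1.9623  r=-7.6523  x^+=-0.0426  v^+=2.2574  a^+=0.3898

resid = -7.6523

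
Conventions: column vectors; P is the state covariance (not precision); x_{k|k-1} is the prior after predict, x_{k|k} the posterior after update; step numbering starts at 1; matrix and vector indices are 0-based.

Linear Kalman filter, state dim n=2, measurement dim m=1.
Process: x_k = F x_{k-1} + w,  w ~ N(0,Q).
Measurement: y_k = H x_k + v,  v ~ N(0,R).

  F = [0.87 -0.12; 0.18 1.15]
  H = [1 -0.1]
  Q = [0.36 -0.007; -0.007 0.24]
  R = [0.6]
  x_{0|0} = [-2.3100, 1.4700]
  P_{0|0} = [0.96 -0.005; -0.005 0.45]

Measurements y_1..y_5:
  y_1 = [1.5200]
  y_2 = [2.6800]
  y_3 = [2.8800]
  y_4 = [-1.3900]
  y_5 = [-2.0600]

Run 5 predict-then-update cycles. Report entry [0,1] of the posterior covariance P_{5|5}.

P_post[0,1] = 0.0468

step 1: x^-=[-2.1861, 1.2747]  P^-=[1.0941 0.0763; 0.0763 0.8642]  S=[1.6875]  K=[0.6439; -0.0060]  nu=[3.8336]  x^+=[0.2822, 1.2518]  P^+=[0.3946 0.0828; 0.0828 0.8641]
step 2: x^-=[0.0953, 1.4904]  P^-=[0.6538 0.0166; 0.0166 1.4298]  S=[1.2648]  K=[0.5156; -0.0999]  nu=[2.7338]  x^+=[1.5049, 1.2173]  P^+=[0.3176 0.0818; 0.0818 1.4172]
step 3: x^-=[1.1632, 1.6707]  P^-=[0.6037 -0.0728; -0.0728 2.1584]  S=[1.2398]  K=[0.4928; -0.2328]  nu=[1.8839]  x^+=[2.0915, 1.2321]  P^+=[0.3026 0.0694; 0.0694 2.0912]
step 4: x^-=[1.6718, 1.7934]  P^-=[0.6047 -0.1802; -0.1802 3.0442]  S=[1.2711]  K=[0.4899; -0.3813]  nu=[-2.8824]  x^+=[0.2598, 2.8924]  P^+=[0.2996 0.0572; 0.0572 2.8594]
step 5: x^-=[-0.1211, 3.3730]  P^-=[0.6160 -0.2987; -0.2987 4.0550]  S=[1.3163]  K=[0.4907; -0.5350]  nu=[-1.6016]  x^+=[-0.9070, 4.2298]  P^+=[0.2991 0.0468; 0.0468 3.6782]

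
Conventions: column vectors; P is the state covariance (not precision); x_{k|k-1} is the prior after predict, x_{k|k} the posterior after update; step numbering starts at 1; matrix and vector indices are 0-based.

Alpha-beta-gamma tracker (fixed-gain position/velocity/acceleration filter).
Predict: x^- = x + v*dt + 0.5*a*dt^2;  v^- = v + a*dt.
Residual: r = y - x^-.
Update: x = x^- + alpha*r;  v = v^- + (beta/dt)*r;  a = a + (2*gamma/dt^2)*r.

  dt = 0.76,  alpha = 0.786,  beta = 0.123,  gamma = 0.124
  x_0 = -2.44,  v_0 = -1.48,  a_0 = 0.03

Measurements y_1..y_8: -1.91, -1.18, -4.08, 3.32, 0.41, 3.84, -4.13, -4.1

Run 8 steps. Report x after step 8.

step 1: x_pred=-3.5561  r=1.6461  x^+=-2.2623  v^+=-1.1908  a^+=0.7368
step 2: x_pred=-2.9545  r=1.7745  x^+=-1.5597  v^+=-0.3436  a^+=1.4987
step 3: x_pred=-1.3881  r=-2.6919  x^+=-3.5039  v^+=0.3597  a^+=0.3429
step 4: x_pred=-3.1315  r=6.4515  x^+=1.9394  v^+=1.6644  a^+=3.1129
step 5: x_pred=4.1033  r=-3.6933  x^+=1.2004  v^+=3.4325  a^+=1.5271
step 6: x_pred=4.2501  r=-0.4101  x^+=3.9278  v^+=4.5268  a^+=1.3511
step 7: x_pred=7.7583  r=-11.8883  x^+=-1.5859  v^+=3.6295  a^+=-3.7533
step 8: x_pred=0.0886  r=-4.1886  x^+=-3.2036  v^+=0.0991  a^+=-5.5518

x_post = -3.2036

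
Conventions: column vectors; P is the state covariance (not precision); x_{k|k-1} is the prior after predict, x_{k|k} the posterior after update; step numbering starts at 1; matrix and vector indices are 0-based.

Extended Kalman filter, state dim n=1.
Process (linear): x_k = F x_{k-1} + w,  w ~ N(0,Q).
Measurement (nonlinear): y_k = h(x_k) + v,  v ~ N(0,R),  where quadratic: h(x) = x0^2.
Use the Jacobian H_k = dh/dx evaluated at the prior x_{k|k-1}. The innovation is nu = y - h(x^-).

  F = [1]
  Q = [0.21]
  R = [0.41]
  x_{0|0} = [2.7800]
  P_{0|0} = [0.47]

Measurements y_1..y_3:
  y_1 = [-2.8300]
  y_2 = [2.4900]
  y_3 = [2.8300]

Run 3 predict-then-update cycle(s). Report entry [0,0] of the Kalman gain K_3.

step 1: x^-=[2.7800]  P^-=[0.6800]  H_jac=[5.5600]  S=[21.4312]  K=[0.1764]  nu=[-10.5584]  x^+=[0.9173]  P^+=[0.0130]
step 2: x^-=[0.9173]  P^-=[0.2230]  H_jac=[1.8347]  S=[1.1607]  K=[0.3525]  nu=[1.6485]  x^+=[1.4985]  P^+=[0.0788]
step 3: x^-=[1.4985]  P^-=[0.2888]  H_jac=[2.9969]  S=[3.0037]  K=[0.2881]  nu=[0.5846]  x^+=[1.6669]  P^+=[0.0394]

K[0,0] = 0.2881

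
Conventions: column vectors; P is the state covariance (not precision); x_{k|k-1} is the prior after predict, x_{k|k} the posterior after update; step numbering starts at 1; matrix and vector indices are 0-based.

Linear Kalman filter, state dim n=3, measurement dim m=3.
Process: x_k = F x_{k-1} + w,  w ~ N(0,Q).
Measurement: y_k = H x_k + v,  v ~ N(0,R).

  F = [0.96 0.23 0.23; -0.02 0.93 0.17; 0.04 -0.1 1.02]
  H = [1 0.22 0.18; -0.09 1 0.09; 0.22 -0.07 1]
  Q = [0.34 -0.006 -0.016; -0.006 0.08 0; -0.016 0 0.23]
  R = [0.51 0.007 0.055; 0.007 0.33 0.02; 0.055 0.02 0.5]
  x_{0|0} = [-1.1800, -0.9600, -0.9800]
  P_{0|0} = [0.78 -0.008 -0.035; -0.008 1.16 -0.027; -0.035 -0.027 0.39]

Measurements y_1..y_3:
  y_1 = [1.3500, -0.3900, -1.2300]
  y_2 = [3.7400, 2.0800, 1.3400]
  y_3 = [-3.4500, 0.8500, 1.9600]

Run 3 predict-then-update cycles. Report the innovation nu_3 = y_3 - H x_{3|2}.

innov = [-5.9613, 0.1484, 1.4483]

step 1: x^-=[-1.5790, -1.0358, -0.9508]  P^-=[1.1190 0.2229 0.0392; 0.2229 1.0869 -0.0659; 0.0392 -0.0659 0.6513]  S=[1.8097 0.3642 0.4239; 0.3642 1.3786 -0.0374; 0.4239 -0.0374 1.2304]  K=[0.6700 -0.0862 -0.0142; 0.1234 0.7343 -0.0957; -0.0574 0.0226 0.5606]  nu=[3.3280, 0.5893, -0.0043]  x^+=[0.6001, -0.1920, -1.1311]  P^+=[0.3463 0.0114 -0.0474; 0.0114 0.2434 -0.0119; -0.0474 -0.0119 0.2872]
step 2: x^-=[0.2718, -0.3828, -1.1105]  P^-=[0.6701 0.0502 0.0087; 0.0502 0.2951 0.0169; 0.0087 0.0169 0.5302]  S=[1.2382 0.0735 0.3048; 0.0735 0.6287 0.0614; 0.3048 0.0614 1.0640]  K=[0.5591 -0.0789 -0.0122; 0.0786 0.4595 -0.0421; -0.0412 0.0568 0.5075]  nu=[3.7523, 2.5873, 2.3639]  x^+=[2.1368, 1.0013, 0.0818]  P^+=[0.2895 0.0073 -0.0401; 0.0073 0.1519 0.0015; -0.0401 0.0015 0.2616]
step 3: x^-=[2.3004, 0.9024, 0.0688]  P^-=[0.6144 0.0316 0.0130; 0.0316 0.2195 0.0332; 0.0130 0.0332 0.5005]  S=[1.1725 0.0467 0.2966; 0.0467 0.5586 0.0768; 0.2966 0.0768 1.0314]  K=[0.5370 -0.0842 -0.0066; 0.0636 0.3911 -0.0233; -0.0326 0.0734 0.4897]  nu=[-5.9613, 0.1484, 1.4483]  x^+=[-0.9228, 0.5475, 0.9834]  P^+=[0.2785 0.0042 -0.0364; 0.0042 0.1287 0.0077; -0.0364 0.0077 0.2531]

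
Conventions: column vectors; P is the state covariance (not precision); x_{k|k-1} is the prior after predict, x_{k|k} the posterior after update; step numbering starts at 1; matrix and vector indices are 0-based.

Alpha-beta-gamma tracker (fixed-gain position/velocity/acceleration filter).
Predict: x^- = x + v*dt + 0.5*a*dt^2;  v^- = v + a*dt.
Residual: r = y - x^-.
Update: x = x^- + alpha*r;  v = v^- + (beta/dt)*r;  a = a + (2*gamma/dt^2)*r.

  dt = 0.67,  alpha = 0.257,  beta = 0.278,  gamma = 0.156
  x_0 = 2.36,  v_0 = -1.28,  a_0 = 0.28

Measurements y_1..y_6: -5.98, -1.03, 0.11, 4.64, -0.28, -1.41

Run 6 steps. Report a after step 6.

a_post = 4.3560

step 1: x_pred=1.5652  r=-7.5452  x^+=-0.3739  v^+=-4.2231  a^+=-4.9642
step 2: x_pred=-4.3176  r=3.2876  x^+=-3.4727  v^+=-6.1850  a^+=-2.6792
step 3: x_pred=-8.2180  r=8.3280  x^+=-6.0777  v^+=-4.5246  a^+=3.1090
step 4: x_pred=-8.4114  r=13.0514  x^+=-5.0572  v^+=2.9738  a^+=12.1801
step 5: x_pred=-0.3309  r=0.0509  x^+=-0.3178  v^+=11.1556  a^+=12.2155
step 6: x_pred=9.8982  r=-11.3082  x^+=6.9920  v^+=14.6479  a^+=4.3560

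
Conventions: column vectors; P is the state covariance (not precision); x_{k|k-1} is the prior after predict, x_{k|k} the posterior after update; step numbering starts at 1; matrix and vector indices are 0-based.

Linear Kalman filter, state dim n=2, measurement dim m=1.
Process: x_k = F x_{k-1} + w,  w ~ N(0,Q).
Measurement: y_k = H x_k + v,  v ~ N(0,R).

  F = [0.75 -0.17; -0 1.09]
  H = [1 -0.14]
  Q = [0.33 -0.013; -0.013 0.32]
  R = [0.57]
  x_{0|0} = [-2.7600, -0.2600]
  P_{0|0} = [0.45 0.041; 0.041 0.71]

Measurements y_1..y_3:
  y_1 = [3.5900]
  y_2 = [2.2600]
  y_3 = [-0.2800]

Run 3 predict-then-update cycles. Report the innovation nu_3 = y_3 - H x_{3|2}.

innov = [-1.9998]

step 1: x^-=[-2.0258, -0.2834]  P^-=[0.5932 -0.1110; -0.1110 1.1636]  S=[1.2171]  K=[0.5002; -0.2251]  nu=[5.5761]  x^+=[0.7631, -1.5385]  P^+=[0.2887 0.0260; 0.0260 1.1019]
step 2: x^-=[0.8339, -1.6769]  P^-=[0.5176 -0.1960; -0.1960 1.6292]  S=[1.1744]  K=[0.4641; -0.3611]  nu=[1.1913]  x^+=[1.3868, -2.1071]  P^+=[0.2647 0.0008; 0.0008 1.4761]
step 3: x^-=[1.3983, -2.2967]  P^-=[0.5213 -0.2858; -0.2858 2.0737]  S=[1.2120]  K=[0.4631; -0.4754]  nu=[-1.9998]  x^+=[0.4721, -1.3461]  P^+=[0.2613 -0.0190; -0.0190 1.7998]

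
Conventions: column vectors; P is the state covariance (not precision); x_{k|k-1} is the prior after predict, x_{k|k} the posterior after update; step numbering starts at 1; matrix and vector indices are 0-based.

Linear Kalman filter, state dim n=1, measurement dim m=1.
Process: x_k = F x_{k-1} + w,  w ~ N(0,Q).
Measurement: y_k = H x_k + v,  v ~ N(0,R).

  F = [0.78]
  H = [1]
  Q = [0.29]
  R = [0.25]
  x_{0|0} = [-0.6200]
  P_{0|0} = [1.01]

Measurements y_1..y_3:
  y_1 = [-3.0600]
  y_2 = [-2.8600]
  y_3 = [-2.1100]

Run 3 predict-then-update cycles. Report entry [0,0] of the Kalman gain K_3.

step 1: x^-=[-0.4836]  P^-=[0.9045]  S=[1.1545]  K=[0.7835]  nu=[-2.5764]  x^+=[-2.5021]  P^+=[0.1959]
step 2: x^-=[-1.9516]  P^-=[0.4092]  S=[0.6592]  K=[0.6207]  nu=[-0.9084]  x^+=[-2.5155]  P^+=[0.1552]
step 3: x^-=[-1.9621]  P^-=[0.3844]  S=[0.6344]  K=[0.6059]  nu=[-0.1479]  x^+=[-2.0517]  P^+=[0.1515]

K[0,0] = 0.6059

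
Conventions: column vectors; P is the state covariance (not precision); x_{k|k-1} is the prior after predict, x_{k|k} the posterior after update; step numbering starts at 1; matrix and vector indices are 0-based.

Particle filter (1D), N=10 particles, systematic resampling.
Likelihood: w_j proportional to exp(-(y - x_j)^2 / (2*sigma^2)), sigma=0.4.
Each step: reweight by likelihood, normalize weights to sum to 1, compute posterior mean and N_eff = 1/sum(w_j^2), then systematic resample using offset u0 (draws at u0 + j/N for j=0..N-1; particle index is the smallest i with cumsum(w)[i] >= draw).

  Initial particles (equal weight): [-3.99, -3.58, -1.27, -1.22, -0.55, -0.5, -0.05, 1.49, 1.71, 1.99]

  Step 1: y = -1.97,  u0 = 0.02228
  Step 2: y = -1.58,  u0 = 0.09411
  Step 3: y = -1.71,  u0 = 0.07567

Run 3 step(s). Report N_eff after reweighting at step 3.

N_eff = 9.9512

step 1: w=[0.0000, 0.0008, 0.5517, 0.4398, 0.0047, 0.0030, 0.0000, 0.0000, 0.0000, 0.0000]  mean=-1.2441  Neff=2.0086  idx=[2, 2, 2, 2, 2, 2, 3, 3, 3, 3]
step 2: w=[0.1041, 0.1041, 0.1041, 0.1041, 0.1041, 0.1041, 0.0938, 0.0938, 0.0938, 0.0938]  mean=-1.2512  Neff=9.9744  idx=[0, 1, 2, 3, 4, 5, 6, 7, 8, 9]
step 3: w=[0.1057, 0.1057, 0.1057, 0.1057, 0.1057, 0.1057, 0.0914, 0.0914, 0.0914, 0.0914]  mean=-1.2517  Neff=9.9512  idx=[0, 1, 2, 3, 4, 5, 6, 7, 8, 9]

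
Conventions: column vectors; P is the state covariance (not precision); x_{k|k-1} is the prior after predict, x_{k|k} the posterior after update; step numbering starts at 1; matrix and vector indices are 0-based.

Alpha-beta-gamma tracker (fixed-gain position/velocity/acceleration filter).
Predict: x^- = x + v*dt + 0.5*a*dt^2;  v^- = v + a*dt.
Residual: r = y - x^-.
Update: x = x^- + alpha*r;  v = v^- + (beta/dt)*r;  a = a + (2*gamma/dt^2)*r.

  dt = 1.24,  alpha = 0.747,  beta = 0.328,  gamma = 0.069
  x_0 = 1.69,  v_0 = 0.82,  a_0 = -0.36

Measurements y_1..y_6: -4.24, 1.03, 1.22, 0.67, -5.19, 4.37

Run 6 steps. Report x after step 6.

x_post = 1.6075

step 1: x_pred=2.4300  r=-6.6700  x^+=-2.5525  v^+=-1.3907  a^+=-0.9586
step 2: x_pred=-5.0140  r=6.0440  x^+=-0.4991  v^+=-0.9807  a^+=-0.4162
step 3: x_pred=-2.0352  r=3.2552  x^+=0.3964  v^+=-0.6357  a^+=-0.1240
step 4: x_pred=-0.4872  r=1.1572  x^+=0.3772  v^+=-0.4834  a^+=-0.0202
step 5: x_pred=-0.2377  r=-4.9523  x^+=-3.9371  v^+=-1.8184  a^+=-0.4646
step 6: x_pred=-6.5491  r=10.9191  x^+=1.6075  v^+=0.4937  a^+=0.5154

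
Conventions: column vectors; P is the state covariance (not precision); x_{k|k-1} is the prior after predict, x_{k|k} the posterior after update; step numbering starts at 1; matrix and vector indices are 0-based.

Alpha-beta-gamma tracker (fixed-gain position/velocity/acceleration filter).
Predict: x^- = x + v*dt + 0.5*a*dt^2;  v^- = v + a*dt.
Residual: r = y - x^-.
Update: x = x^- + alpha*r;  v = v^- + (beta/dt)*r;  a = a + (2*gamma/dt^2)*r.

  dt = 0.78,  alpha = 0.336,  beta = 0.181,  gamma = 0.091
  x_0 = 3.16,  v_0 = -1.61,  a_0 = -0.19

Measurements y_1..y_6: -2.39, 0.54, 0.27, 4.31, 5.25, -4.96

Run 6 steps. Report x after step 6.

x_post = 2.1167

step 1: x_pred=1.8464  r=-4.2364  x^+=0.4230  v^+=-2.7413  a^+=-1.4573
step 2: x_pred=-2.1585  r=2.6985  x^+=-1.2518  v^+=-3.2518  a^+=-0.6500
step 3: x_pred=-3.9859  r=4.2559  x^+=-2.5559  v^+=-2.7712  a^+=0.6231
step 4: x_pred=-4.5279  r=8.8379  x^+=-1.5584  v^+=-0.2343  a^+=3.2669
step 5: x_pred=-0.7474  r=5.9974  x^+=1.2677  v^+=3.7056  a^+=5.0610
step 6: x_pred=5.6976  r=-10.6576  x^+=2.1167  v^+=5.1800  a^+=1.8728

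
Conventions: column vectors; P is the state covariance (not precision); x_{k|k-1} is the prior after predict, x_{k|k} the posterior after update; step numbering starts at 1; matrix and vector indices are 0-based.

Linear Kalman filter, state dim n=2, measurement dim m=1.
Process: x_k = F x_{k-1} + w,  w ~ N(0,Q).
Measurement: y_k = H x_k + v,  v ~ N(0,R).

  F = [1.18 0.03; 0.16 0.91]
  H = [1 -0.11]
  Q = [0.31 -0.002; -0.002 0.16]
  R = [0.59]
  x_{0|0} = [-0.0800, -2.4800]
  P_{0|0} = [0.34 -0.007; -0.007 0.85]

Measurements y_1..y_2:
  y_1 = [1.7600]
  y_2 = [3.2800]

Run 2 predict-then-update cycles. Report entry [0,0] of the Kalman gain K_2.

step 1: x^-=[-0.1688, -2.2696]  P^-=[0.7837 0.0778; 0.0778 0.8706]  S=[1.3671]  K=[0.5670; -0.0131]  nu=[1.6791]  x^+=[0.7833, -2.2916]  P^+=[0.3442 0.0880; 0.0880 0.8703]
step 2: x^-=[0.8555, -1.9600]  P^-=[0.7963 0.1817; 0.1817 0.9151]  S=[1.3574]  K=[0.5719; 0.0597]  nu=[2.2089]  x^+=[2.1188, -1.8282]  P^+=[0.3523 0.1353; 0.1353 0.9103]

K[0,0] = 0.5719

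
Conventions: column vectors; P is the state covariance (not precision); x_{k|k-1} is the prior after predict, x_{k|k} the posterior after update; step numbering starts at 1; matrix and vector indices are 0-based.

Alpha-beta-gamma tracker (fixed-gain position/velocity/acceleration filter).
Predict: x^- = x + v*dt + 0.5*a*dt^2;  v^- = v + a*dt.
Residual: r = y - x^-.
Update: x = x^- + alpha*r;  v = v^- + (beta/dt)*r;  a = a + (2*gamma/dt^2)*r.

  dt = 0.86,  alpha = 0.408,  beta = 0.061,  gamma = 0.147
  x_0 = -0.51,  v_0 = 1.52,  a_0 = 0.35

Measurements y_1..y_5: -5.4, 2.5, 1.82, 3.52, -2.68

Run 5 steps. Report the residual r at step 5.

resid = -4.4780

step 1: x_pred=0.9266  r=-6.3266  x^+=-1.6546  v^+=1.3723  a^+=-2.1649
step 2: x_pred=-1.2751  r=3.7751  x^+=0.2652  v^+=-0.2218  a^+=-0.6643
step 3: x_pred=-0.1713  r=1.9913  x^+=0.6412  v^+=-0.6518  a^+=0.1273
step 4: x_pred=0.1277  r=3.3923  x^+=1.5117  v^+=-0.3018  a^+=1.4758
step 5: x_pred=1.7980  r=-4.4780  x^+=-0.0290  v^+=0.6498  a^+=-0.3043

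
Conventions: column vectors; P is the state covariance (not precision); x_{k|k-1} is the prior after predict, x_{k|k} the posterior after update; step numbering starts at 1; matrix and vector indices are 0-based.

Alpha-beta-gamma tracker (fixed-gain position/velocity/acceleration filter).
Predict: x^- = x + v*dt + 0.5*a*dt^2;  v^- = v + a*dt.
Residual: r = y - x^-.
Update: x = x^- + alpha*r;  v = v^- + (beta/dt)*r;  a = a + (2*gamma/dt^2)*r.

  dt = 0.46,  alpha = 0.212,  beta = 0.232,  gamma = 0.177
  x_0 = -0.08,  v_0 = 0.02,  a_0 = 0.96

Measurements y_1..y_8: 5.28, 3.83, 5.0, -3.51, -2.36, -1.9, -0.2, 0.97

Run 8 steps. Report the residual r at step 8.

resid = 35.9238

step 1: x_pred=0.0308  r=5.2492  x^+=1.1436  v^+=3.1090  a^+=9.7418
step 2: x_pred=3.6044  r=0.2256  x^+=3.6523  v^+=7.7040  a^+=10.1191
step 3: x_pred=8.2667  r=-3.2667  x^+=7.5742  v^+=10.7113  a^+=4.6540
step 4: x_pred=12.9938  r=-16.5038  x^+=9.4950  v^+=4.5285  a^+=-22.9562
step 5: x_pred=9.1493  r=-11.5093  x^+=6.7093  v^+=-11.8361  a^+=-42.2109
step 6: x_pred=-3.2012  r=1.3012  x^+=-2.9253  v^+=-30.5968  a^+=-40.0341
step 7: x_pred=-21.2355  r=21.0355  x^+=-16.7760  v^+=-38.4033  a^+=-4.8424
step 8: x_pred=-34.9538  r=35.9238  x^+=-27.3380  v^+=-22.5127  a^+=55.2570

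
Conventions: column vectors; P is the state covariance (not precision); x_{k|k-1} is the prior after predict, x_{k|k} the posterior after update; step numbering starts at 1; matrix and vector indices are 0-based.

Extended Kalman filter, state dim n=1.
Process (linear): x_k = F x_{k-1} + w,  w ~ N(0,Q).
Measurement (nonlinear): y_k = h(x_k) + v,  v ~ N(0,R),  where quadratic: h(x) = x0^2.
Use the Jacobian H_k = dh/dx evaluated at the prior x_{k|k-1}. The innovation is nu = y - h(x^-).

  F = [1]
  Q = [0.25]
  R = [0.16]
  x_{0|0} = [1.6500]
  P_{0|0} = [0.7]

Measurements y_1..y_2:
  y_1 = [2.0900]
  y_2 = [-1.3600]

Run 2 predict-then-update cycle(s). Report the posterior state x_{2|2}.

step 1: x^-=[1.6500]  P^-=[0.9500]  H_jac=[3.3000]  S=[10.5055]  K=[0.2984]  nu=[-0.6325]  x^+=[1.4613]  P^+=[0.0145]
step 2: x^-=[1.4613]  P^-=[0.2645]  H_jac=[2.9225]  S=[2.4188]  K=[0.3195]  nu=[-3.4953]  x^+=[0.3444]  P^+=[0.0175]

x_post = [0.3444]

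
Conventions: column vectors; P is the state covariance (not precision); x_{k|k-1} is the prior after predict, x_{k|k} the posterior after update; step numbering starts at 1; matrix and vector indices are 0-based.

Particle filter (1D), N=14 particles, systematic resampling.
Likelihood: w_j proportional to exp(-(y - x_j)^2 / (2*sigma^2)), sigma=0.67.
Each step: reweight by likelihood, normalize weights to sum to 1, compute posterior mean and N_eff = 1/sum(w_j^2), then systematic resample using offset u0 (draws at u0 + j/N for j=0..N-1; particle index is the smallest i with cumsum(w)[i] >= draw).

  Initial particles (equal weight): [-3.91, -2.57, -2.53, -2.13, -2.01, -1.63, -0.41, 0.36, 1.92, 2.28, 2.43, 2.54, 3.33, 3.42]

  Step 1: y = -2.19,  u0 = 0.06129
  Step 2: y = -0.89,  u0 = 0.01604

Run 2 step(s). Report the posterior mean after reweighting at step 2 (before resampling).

step 1: w=[0.0083, 0.1908, 0.1970, 0.2231, 0.2161, 0.1580, 0.0066, 0.0002, 0.0000, 0.0000, 0.0000, 0.0000, 0.0000, 0.0000]  mean=-2.1909  Neff=5.0825  idx=[1, 1, 2, 2, 2, 3, 3, 3, 4, 4, 4, 5, 5, 5]
step 2: w=[0.0137, 0.0137, 0.0159, 0.0159, 0.0159, 0.0573, 0.0573, 0.0573, 0.0785, 0.0785, 0.0785, 0.1725, 0.1725, 0.1725]  mean=-1.8740  Neff=8.4195  idx=[1, 5, 6, 7, 8, 9, 10, 11, 11, 12, 12, 12, 13, 13]

post_mean = -1.8740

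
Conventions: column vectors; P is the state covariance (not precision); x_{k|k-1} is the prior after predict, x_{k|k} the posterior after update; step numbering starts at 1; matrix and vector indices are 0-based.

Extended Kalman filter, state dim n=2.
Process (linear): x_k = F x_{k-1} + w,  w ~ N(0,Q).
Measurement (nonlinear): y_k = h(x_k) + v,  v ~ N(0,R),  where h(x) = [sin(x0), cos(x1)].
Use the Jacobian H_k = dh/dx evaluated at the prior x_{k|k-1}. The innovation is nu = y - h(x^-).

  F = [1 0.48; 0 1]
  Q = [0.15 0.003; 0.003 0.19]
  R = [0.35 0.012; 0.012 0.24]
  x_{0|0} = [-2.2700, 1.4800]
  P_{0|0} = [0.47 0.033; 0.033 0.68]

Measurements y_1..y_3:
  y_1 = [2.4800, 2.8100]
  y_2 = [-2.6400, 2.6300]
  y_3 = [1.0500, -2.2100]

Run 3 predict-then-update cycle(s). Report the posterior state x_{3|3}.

step 1: x^-=[-1.5596, 1.4800]  P^-=[0.8084 0.3624; 0.3624 0.8700]  H_jac=[0.0112 0.0000; 0.0000 -0.9959]  S=[0.3501 0.0080; 0.0080 1.1028]  K=[0.0333 -0.3275; 0.0295 -0.7858]  nu=[3.4799, 2.7193]  x^+=[-2.3343, -0.5544]  P^+=[0.6899 0.0785; 0.0785 0.1890]
step 2: x^-=[-2.6004, -0.5544]  P^-=[0.9588 0.1723; 0.1723 0.3790]  H_jac=[-0.8571 0.0000; 0.0000 0.5265]  S=[1.0543 -0.0657; -0.0657 0.3451]  K=[-0.7722 0.1157; -0.1052 0.5583]  nu=[-2.1249, 1.7798]  x^+=[-0.7536, 0.6627]  P^+=[0.3137 0.0352; 0.0352 0.2521]
step 3: x^-=[-0.4355, 0.6627]  P^-=[0.5555 0.1592; 0.1592 0.4421]  H_jac=[0.9067 0.0000; 0.0000 -0.6153]  S=[0.8067 -0.0768; -0.0768 0.4074]  K=[0.6125 -0.1249; 0.1174 -0.6456]  nu=[1.4719, -2.9983]  x^+=[0.8406, 2.7713]  P^+=[0.2348 0.0368; 0.0368 0.2495]

x_post = [0.8406, 2.7713]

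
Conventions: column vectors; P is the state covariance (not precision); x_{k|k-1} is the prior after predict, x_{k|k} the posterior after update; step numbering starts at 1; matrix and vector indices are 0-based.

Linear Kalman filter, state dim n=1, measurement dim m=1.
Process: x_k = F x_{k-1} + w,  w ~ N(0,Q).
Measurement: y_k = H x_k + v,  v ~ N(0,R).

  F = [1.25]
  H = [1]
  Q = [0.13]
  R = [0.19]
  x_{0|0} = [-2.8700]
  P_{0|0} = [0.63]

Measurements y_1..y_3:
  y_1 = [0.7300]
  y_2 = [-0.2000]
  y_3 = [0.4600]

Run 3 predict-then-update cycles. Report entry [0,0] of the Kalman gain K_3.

step 1: x^-=[-3.5875]  P^-=[1.1144]  S=[1.3044]  K=[0.8543]  nu=[4.3175]  x^+=[0.1011]  P^+=[0.1623]
step 2: x^-=[0.1264]  P^-=[0.3836]  S=[0.5736]  K=[0.6688]  nu=[-0.3264]  x^+=[-0.0919]  P^+=[0.1271]
step 3: x^-=[-0.1149]  P^-=[0.3285]  S=[0.5185]  K=[0.6336]  nu=[0.5749]  x^+=[0.2494]  P^+=[0.1204]

K[0,0] = 0.6336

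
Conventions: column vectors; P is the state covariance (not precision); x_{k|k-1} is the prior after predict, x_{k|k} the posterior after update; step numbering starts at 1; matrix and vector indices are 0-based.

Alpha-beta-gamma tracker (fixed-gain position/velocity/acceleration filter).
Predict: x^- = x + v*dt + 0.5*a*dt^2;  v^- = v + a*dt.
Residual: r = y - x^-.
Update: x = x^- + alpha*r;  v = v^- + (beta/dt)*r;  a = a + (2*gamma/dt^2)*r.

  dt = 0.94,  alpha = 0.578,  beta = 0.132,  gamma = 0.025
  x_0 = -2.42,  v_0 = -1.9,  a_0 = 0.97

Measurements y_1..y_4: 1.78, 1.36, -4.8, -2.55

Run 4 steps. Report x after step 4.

x_post = -1.4375

step 1: x_pred=-3.7775  r=5.5575  x^+=-0.5652  v^+=-0.2078  a^+=1.2845
step 2: x_pred=-0.1931  r=1.5531  x^+=0.7046  v^+=1.2177  a^+=1.3724
step 3: x_pred=2.4556  r=-7.2556  x^+=-1.7382  v^+=1.4889  a^+=0.9618
step 4: x_pred=0.0863  r=-2.6363  x^+=-1.4375  v^+=2.0227  a^+=0.8126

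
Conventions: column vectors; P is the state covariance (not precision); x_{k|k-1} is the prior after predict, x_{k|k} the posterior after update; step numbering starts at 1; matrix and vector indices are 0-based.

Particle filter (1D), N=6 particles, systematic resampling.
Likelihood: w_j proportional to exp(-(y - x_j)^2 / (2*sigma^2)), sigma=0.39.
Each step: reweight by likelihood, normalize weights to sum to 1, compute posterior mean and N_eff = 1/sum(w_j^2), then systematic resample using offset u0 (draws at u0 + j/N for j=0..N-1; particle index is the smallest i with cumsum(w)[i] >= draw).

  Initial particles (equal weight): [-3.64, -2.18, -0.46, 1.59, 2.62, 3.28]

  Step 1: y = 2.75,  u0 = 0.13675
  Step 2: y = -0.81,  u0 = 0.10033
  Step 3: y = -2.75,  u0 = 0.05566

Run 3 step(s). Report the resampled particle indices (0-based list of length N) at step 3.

step 1: w=[0.0000, 0.0000, 0.0000, 0.0089, 0.6981, 0.2931]  mean=2.8043  Neff=1.7444  idx=[4, 4, 4, 4, 5, 5]
step 2: w=[0.2500, 0.2500, 0.2500, 0.2500, 0.0000, 0.0000]  mean=2.6200  Neff=4.0000  idx=[0, 1, 1, 2, 3, 3]
step 3: w=[0.1667, 0.1667, 0.1667, 0.1667, 0.1667, 0.1667]  mean=2.6200  Neff=6.0000  idx=[0, 1, 2, 3, 4, 5]

resampled_idx = [0, 1, 2, 3, 4, 5]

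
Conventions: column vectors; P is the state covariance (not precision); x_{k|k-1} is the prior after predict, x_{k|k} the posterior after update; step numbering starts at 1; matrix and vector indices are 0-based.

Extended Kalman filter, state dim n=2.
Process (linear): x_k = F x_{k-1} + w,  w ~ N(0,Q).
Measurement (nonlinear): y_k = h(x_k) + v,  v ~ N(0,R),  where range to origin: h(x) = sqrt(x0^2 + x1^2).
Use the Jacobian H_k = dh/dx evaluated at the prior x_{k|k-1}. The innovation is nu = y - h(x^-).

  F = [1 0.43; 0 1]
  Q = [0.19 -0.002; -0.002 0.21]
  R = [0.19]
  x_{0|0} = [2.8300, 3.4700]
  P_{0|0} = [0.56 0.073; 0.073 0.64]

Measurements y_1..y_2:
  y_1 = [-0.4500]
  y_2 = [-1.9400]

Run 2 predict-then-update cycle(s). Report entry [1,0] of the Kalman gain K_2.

step 1: x^-=[4.3221, 3.4700]  P^-=[0.9311 0.3462; 0.3462 0.8500]  H_jac=[0.7798 0.6260]  S=[1.4273]  K=[0.6605; 0.5620]  nu=[-5.9927]  x^+=[0.3637, 0.1024]  P^+=[0.3084 -0.1836; -0.1836 0.3993]
step 2: x^-=[0.4077, 0.1024]  P^-=[0.4143 -0.0139; -0.0139 0.6093]  H_jac=[0.9699 0.2435]  S=[0.6093]  K=[0.6539; 0.2213]  nu=[-2.3604]  x^+=[-1.1358, -0.4200]  P^+=[0.1537 -0.1021; -0.1021 0.5794]

K[1,0] = 0.2213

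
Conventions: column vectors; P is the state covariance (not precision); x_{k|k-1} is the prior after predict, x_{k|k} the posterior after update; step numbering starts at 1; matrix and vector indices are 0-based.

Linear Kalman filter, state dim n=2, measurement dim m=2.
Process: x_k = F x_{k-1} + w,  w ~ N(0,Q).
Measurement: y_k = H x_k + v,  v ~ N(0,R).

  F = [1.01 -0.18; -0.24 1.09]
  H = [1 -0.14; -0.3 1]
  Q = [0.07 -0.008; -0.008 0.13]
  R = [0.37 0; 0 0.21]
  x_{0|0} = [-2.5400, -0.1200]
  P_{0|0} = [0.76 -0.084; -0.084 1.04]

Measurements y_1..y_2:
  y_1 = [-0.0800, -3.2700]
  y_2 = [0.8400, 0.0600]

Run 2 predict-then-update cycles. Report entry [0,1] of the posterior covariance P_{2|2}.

P_post[0,1] = 0.0294

step 1: x^-=[-2.5438, 0.4788]  P^-=[0.9095 -0.4924; -0.4924 1.4533]  S=[1.4459 -0.9894; -0.9894 2.0406]  K=[0.6287 -0.0702; 0.0832 0.8249]  nu=[2.5308, -4.5119]  x^+=[-0.6360, -3.0327]  P^+=[0.2407 0.0575; 0.0575 0.1905]
step 2: x^-=[-0.0965, -3.1530]  P^-=[0.3008 -0.0380; -0.0380 0.3401]  S=[0.6881 -0.1774; -0.1774 0.6000]  K=[0.4219 -0.0889; 0.0289 0.5944]  nu=[0.4951, 3.1840]  x^+=[-0.1707, -1.2461]  P^+=[0.1602 0.0294; 0.0294 0.1336]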